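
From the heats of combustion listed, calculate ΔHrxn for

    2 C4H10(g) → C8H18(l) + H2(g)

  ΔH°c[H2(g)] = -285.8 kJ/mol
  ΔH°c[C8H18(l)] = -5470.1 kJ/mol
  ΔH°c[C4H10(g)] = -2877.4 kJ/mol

ΔHrxn = 1.1 kJ/mol

Using ΔH = Σ nΔHc°(reactants) − Σ nΔHc°(products):
= [2·(-2877.4)] − [1·(-5470.1) + 1·(-285.8)]
= 1.1 kJ/mol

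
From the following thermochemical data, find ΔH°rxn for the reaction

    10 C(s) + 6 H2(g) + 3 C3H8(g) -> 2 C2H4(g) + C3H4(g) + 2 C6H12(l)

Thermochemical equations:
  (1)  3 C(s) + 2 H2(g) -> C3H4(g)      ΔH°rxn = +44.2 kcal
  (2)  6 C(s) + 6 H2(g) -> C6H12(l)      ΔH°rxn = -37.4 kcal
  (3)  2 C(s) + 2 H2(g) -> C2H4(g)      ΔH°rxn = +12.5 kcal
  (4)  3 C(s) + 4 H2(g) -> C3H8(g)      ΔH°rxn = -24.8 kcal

ΔH°rxn = 68.8 kcal

(1) as written: +44.2 kcal
(2) × 2: (2)·(-37.4) = -74.8 kcal
(3) × 2: (2)·(+12.5) = +25.0 kcal
(4) reversed and × 3: (-3)·(-24.8) = +74.4 kcal
ΔH°rxn = (1)·(+44.2) + (2)·(-37.4) + (2)·(+12.5) + (-3)·(-24.8) = 68.8 kcal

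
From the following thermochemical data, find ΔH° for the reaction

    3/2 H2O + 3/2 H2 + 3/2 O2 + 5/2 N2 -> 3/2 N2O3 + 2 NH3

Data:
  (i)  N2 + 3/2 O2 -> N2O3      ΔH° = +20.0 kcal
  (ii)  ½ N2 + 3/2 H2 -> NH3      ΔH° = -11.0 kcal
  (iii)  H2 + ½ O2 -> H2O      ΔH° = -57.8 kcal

(i) × 3/2 (×3/2 to match 3/2 N2O3 in the target): (3/2)·(+20.0) = +30.0 kcal
(ii) × 2 (scale by 2 for the 2 NH3): (2)·(-11.0) = -22.0 kcal
(iii) reversed and × 3/2 (H2O must end up as a reactant; scale by 3/2 for the 3/2 H2O): (-3/2)·(-57.8) = +86.7 kcal
Summing the manipulated equations, ΔH° = (+30.0) + (-22.0) + (+86.7) = 94.7 kcal

ΔH° = 94.7 kcal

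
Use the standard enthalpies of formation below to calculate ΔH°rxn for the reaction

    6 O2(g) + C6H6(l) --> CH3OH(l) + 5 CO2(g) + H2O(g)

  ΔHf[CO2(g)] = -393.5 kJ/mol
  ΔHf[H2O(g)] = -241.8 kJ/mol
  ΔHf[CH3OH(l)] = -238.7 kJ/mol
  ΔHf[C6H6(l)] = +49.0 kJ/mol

Products: 1·(-238.7) + 5·(-393.5) + 1·(-241.8) = -2448.0
Reactants: 6·(+0.0) + 1·(+49.0) = +49.0
ΔH°rxn = (-2448.0) − (+49.0) = -2497.0 kJ/mol

ΔH°rxn = -2497.0 kJ/mol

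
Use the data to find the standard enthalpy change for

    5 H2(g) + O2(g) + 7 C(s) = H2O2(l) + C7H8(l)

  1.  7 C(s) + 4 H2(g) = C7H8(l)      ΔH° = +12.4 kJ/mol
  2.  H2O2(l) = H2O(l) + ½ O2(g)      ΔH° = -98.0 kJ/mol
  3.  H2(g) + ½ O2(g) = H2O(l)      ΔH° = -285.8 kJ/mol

ΔH° = -175.4 kJ/mol

eq. 1 as written: +12.4 kJ/mol
eq. 2 reversed: +98.0 kJ/mol
eq. 3 as written: -285.8 kJ/mol
Since enthalpy is a state function, ΔH° = (+12.4) + (+98.0) + (-285.8) = -175.4 kJ/mol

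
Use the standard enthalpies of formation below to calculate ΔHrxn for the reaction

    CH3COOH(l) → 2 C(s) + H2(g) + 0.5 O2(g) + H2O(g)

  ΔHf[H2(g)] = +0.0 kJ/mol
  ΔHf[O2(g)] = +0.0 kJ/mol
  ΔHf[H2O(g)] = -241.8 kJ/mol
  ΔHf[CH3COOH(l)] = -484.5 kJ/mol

Products: 2·(+0.0) + 1·(+0.0) + 1/2·(+0.0) + 1·(-241.8) = -241.8
Reactants: 1·(-484.5) = -484.5
ΔHrxn = (-241.8) − (-484.5) = 242.7 kJ/mol

ΔHrxn = 242.7 kJ/mol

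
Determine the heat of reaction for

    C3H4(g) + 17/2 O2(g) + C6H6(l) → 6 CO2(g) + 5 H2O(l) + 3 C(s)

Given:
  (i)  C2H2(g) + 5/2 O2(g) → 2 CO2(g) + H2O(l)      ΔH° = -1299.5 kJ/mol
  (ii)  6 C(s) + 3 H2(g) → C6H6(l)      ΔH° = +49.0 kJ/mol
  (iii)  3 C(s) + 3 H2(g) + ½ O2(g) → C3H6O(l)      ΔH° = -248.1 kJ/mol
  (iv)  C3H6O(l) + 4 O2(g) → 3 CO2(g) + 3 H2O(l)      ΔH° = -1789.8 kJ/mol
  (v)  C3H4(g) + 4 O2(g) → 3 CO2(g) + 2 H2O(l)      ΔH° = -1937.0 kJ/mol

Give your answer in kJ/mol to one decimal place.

ΔH° = -4023.9 kJ/mol

(i): not needed.
(ii) reversed: -49.0 kJ/mol
(iii) as written: -248.1 kJ/mol
(iv) as written: -1789.8 kJ/mol
(v) as written: -1937.0 kJ/mol
ΔH° = (-49.0) + (-248.1) + (-1789.8) + (-1937.0) = -4023.9 kJ/mol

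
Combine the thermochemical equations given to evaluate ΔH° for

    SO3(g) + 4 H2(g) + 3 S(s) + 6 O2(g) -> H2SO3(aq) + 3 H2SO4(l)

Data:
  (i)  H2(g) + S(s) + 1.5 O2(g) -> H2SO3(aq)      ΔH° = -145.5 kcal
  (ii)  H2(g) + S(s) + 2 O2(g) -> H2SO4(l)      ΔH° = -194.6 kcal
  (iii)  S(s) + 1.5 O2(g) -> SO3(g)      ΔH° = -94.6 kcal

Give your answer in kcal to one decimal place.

ΔH° = -634.7 kcal

(i) as written (H2SO3(aq) already on the product side): -145.5 kcal
(ii) × 3 (×3 to match 3 H2SO4(l) in the target): (3)·(-194.6) = -583.8 kcal
(iii) reversed (reverse to put SO3(g) on the reactant side): +94.6 kcal
Since enthalpy is a state function, ΔH° = (1)·(-145.5) + (3)·(-194.6) + (-1)·(-94.6) = -634.7 kcal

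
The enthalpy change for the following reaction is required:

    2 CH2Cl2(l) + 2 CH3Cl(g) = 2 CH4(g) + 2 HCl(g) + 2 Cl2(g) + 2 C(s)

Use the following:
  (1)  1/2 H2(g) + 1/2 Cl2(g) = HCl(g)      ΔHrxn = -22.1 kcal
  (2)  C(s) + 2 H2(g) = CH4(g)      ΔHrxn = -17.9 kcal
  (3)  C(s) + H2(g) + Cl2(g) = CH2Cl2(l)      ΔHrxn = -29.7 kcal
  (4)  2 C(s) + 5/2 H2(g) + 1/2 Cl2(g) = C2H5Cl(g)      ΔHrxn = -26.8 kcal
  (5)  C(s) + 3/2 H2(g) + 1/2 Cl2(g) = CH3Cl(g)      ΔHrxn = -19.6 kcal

(1) × 2: (2)·(-22.1) = -44.2 kcal
(2) × 2: (2)·(-17.9) = -35.8 kcal
(3) reversed and × 2: (-2)·(-29.7) = +59.4 kcal
(4): not needed.
(5) reversed and × 2: (-2)·(-19.6) = +39.2 kcal
ΔHrxn = (-44.2) + (-35.8) + (+59.4) + (+39.2) = 18.6 kcal

ΔHrxn = 18.6 kcal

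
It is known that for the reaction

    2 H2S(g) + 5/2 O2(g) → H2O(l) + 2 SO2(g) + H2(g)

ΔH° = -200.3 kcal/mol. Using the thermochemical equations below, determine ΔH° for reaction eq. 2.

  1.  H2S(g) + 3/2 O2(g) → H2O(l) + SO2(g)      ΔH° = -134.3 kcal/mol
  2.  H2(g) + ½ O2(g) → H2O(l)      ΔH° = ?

eq. 1 × 2: (2)·(-134.3) = -268.6 kcal/mol
eq. 2 reversed: contributes −x
-200.3 = (-268.6) − x
x = (-200.3 − (-268.6)) / (-1) = -68.3 kcal/mol

ΔH° = -68.3 kcal/mol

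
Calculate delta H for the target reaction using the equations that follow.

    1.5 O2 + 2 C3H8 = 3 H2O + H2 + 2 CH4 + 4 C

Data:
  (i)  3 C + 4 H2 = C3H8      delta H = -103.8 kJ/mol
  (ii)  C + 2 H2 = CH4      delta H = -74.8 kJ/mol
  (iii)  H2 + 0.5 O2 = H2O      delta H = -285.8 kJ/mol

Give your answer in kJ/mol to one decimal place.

(i) reversed and × 2: (-2)·(-103.8) = +207.6 kJ/mol
(ii) × 2: (2)·(-74.8) = -149.6 kJ/mol
(iii) × 3: (3)·(-285.8) = -857.4 kJ/mol
By Hess's law, delta H = (-2)·(-103.8) + (2)·(-74.8) + (3)·(-285.8) = -799.4 kJ/mol

delta H = -799.4 kJ/mol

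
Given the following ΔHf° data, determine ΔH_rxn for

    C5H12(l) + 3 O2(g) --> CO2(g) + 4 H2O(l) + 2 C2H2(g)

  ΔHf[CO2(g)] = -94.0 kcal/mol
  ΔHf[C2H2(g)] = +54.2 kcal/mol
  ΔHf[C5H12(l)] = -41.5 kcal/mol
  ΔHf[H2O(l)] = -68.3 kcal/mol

Products: 1·(-94.0) + 4·(-68.3) + 2·(+54.2) = -258.8
Reactants: 1·(-41.5) + 3·(+0.0) = -41.5
ΔH_rxn = (-258.8) − (-41.5) = -217.3 kcal/mol

ΔH_rxn = -217.3 kcal/mol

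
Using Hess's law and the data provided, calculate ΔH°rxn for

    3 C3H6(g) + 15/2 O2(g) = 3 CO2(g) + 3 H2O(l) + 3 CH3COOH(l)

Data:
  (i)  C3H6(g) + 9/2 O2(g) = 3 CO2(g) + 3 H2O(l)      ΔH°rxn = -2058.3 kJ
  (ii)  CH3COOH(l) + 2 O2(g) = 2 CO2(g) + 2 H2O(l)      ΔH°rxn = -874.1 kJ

(i) × 3 (scale by 3 for the 3 C3H6(g)): (3)·(-2058.3) = -6174.9 kJ
(ii) reversed and × 3 (CH3COOH(l) must end up as a product; scale by 3 for the 3 CH3COOH(l)): (-3)·(-874.1) = +2622.3 kJ
ΔH°rxn = (3)·(-2058.3) + (-3)·(-874.1) = -3552.6 kJ

ΔH°rxn = -3552.6 kJ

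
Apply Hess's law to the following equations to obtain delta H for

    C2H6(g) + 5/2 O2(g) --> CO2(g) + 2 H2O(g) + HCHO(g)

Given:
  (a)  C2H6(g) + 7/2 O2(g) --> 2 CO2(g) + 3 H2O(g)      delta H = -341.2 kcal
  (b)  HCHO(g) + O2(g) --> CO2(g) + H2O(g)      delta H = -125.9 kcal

delta H = -215.3 kcal

(a) as written: -341.2 kcal
(b) reversed: +125.9 kcal
delta H = (-341.2) + (+125.9) = -215.3 kcal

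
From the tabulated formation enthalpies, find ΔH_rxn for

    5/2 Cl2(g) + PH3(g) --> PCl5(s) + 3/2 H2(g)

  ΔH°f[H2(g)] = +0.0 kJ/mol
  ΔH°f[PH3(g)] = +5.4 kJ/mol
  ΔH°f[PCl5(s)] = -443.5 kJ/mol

ΔH_rxn = -448.9 kJ/mol

Products: 1·(-443.5) + 3/2·(+0.0) = -443.5
Reactants: 5/2·(+0.0) + 1·(+5.4) = +5.4
ΔH_rxn = (-443.5) − (+5.4) = -448.9 kJ/mol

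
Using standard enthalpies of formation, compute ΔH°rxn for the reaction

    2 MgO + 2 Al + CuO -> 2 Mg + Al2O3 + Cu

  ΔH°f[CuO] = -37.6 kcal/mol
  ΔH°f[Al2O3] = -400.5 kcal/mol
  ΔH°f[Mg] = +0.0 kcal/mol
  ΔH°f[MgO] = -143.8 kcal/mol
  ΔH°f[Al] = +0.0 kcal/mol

ΔH°rxn = -75.3 kcal/mol

ΔH°rxn = Σ nΔHf°(products) − Σ nΔHf°(reactants).
Products: 2·(+0.0) + 1·(-400.5) + 1·(+0.0) = -400.5
Reactants: 2·(-143.8) + 2·(+0.0) + 1·(-37.6) = -325.2
ΔH°rxn = (-400.5) − (-325.2) = -75.3 kcal/mol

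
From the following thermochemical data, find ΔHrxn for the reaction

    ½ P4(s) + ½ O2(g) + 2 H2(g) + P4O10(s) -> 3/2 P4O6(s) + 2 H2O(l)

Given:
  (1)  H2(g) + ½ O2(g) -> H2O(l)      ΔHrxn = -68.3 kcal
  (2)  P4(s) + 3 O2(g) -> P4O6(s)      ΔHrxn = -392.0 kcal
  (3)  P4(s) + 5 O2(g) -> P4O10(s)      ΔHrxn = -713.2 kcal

(1) × 2: (2)·(-68.3) = -136.6 kcal
(2) × 3/2: (3/2)·(-392.0) = -588.0 kcal
(3) reversed: +713.2 kcal
ΔHrxn = (2)·(-68.3) + (3/2)·(-392.0) + (-1)·(-713.2) = -11.4 kcal

ΔHrxn = -11.4 kcal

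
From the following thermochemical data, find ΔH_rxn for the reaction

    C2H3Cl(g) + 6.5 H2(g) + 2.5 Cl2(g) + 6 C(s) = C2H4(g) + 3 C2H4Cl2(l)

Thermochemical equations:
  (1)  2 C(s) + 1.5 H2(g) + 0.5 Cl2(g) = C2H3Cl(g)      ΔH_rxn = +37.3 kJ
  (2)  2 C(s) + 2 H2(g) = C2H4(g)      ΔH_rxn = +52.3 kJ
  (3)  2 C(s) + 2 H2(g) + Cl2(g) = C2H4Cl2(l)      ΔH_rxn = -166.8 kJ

ΔH_rxn = -485.4 kJ

(1) reversed: -37.3 kJ
(2) as written: +52.3 kJ
(3) × 3: (3)·(-166.8) = -500.4 kJ
ΔH_rxn = (-37.3) + (+52.3) + (-500.4) = -485.4 kJ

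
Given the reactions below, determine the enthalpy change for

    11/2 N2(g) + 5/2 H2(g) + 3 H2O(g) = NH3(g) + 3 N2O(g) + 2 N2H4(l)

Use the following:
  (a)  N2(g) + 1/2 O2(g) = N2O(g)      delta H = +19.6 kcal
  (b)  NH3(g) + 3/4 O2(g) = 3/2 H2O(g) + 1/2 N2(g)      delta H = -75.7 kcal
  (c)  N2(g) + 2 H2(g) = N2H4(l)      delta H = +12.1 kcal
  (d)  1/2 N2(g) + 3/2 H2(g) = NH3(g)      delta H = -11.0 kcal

(a) × 3: (3)·(+19.6) = +58.8 kcal
(b) reversed and × 2: (-2)·(-75.7) = +151.4 kcal
(c) × 2: (2)·(+12.1) = +24.2 kcal
(d) reversed: +11.0 kcal
Combining the equations, delta H = (3)·(+19.6) + (-2)·(-75.7) + (2)·(+12.1) + (-1)·(-11.0) = 245.4 kcal

delta H = 245.4 kcal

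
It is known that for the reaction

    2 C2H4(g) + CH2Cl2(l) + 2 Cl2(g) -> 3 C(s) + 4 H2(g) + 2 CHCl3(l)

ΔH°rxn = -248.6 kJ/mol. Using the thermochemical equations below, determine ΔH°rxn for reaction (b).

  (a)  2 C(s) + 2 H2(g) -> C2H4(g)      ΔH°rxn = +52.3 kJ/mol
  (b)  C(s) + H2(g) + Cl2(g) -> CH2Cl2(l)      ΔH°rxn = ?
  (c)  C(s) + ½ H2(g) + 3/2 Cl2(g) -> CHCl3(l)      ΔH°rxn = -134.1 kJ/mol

(a) reversed and × 2 (reverse to put C2H4(g) on the reactant side; ×2 to match 2 C2H4(g) in the target): (-2)·(+52.3) = -104.6 kJ/mol
(b) reversed (reverse to put CH2Cl2(l) on the reactant side): contributes −x
(c) × 2 (×2 to match 2 CHCl3(l) in the target): (2)·(-134.1) = -268.2 kJ/mol
-248.6 = (-104.6) + (-268.2) − x
x = (-248.6 − (-372.8)) / (-1) = -124.2 kJ/mol

ΔH°rxn = -124.2 kJ/mol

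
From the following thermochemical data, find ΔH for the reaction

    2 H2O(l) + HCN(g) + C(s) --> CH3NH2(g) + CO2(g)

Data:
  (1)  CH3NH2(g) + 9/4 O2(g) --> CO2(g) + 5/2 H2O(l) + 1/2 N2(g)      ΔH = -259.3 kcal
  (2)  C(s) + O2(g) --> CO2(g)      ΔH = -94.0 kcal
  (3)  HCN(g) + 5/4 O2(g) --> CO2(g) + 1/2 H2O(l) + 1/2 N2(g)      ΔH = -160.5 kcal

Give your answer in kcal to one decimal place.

ΔH = 4.8 kcal

(1) reversed (CH3NH2(g) must end up as a product): +259.3 kcal
(2) as written (C(s) already on the reactant side): -94.0 kcal
(3) as written (HCN(g) already on the reactant side): -160.5 kcal
Since enthalpy is a state function, ΔH = (-1)·(-259.3) + (1)·(-94.0) + (1)·(-160.5) = 4.8 kcal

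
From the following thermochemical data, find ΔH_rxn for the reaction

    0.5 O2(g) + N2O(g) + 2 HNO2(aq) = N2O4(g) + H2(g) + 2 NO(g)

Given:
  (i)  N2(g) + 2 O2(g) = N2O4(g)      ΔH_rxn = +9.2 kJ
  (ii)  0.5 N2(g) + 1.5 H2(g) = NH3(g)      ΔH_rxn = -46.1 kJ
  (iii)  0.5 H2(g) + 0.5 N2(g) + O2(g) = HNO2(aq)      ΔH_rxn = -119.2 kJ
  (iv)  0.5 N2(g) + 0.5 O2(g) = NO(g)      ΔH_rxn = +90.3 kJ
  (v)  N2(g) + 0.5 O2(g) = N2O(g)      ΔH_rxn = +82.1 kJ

(i) as written: +9.2 kJ
(ii): not needed.
(iii) reversed and × 2: (-2)·(-119.2) = +238.4 kJ
(iv) × 2: (2)·(+90.3) = +180.6 kJ
(v) reversed: -82.1 kJ
ΔH_rxn = (+9.2) + (+238.4) + (+180.6) + (-82.1) = 346.1 kJ

ΔH_rxn = 346.1 kJ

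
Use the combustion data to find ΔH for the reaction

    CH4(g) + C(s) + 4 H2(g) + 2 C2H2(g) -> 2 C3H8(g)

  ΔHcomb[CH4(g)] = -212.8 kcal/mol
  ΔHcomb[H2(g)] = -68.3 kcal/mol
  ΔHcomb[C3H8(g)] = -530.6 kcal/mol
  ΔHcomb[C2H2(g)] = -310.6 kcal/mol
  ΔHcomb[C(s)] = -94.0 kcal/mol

ΔH = -140.0 kcal/mol

Using ΔH = Σ nΔHc°(reactants) − Σ nΔHc°(products):
= [1·(-212.8) + 1·(-94.0) + 4·(-68.3) + 2·(-310.6)] − [2·(-530.6)]
= -140.0 kcal/mol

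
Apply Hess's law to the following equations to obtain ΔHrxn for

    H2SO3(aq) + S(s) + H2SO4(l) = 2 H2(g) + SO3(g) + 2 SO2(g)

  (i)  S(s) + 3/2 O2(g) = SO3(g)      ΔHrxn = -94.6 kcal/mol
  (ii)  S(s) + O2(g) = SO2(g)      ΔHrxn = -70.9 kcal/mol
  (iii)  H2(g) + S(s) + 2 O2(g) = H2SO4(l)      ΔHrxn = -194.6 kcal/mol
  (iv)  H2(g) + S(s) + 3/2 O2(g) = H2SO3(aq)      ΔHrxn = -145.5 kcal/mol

(i) as written (SO3(g) already on the product side): -94.6 kcal/mol
(ii) × 2 (scale by 2 for the 2 SO2(g)): (2)·(-70.9) = -141.8 kcal/mol
(iii) reversed (reverse to put H2SO4(l) on the reactant side): +194.6 kcal/mol
(iv) reversed (H2SO3(aq) must end up as a reactant): +145.5 kcal/mol
ΔHrxn = (1)·(-94.6) + (2)·(-70.9) + (-1)·(-194.6) + (-1)·(-145.5) = 103.7 kcal/mol

ΔHrxn = 103.7 kcal/mol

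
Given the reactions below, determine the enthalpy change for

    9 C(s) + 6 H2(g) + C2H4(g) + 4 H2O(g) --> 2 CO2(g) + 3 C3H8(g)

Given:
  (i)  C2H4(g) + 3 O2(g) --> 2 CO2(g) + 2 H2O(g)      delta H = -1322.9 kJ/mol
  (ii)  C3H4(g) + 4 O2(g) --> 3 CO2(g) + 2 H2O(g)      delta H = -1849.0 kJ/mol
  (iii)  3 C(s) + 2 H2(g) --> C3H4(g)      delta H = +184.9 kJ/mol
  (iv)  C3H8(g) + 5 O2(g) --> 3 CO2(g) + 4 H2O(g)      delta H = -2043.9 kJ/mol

(i) as written: -1322.9 kJ/mol
(ii) × 3: (3)·(-1849.0) = -5547.0 kJ/mol
(iii) × 3: (3)·(+184.9) = +554.7 kJ/mol
(iv) reversed and × 3: (-3)·(-2043.9) = +6131.7 kJ/mol
Combining the equations, delta H = (-1322.9) + (-5547.0) + (+554.7) + (+6131.7) = -183.5 kJ/mol

delta H = -183.5 kJ/mol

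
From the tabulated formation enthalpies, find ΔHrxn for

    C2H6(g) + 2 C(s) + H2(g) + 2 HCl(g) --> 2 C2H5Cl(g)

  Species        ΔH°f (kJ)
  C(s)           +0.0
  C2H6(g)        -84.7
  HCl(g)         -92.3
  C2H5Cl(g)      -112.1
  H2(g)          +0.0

ΔHrxn = 45.1 kJ

ΔH°rxn = Σ nΔHf°(products) − Σ nΔHf°(reactants).
Products: 2·(-112.1) = -224.2
Reactants: 1·(-84.7) + 2·(+0.0) + 1·(+0.0) + 2·(-92.3) = -269.3
ΔHrxn = (-224.2) − (-269.3) = 45.1 kJ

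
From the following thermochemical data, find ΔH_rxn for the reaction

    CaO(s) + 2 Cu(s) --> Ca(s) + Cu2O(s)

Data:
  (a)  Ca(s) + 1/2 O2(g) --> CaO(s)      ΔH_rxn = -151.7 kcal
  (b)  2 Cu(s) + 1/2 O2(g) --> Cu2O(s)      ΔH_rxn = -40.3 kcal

ΔH_rxn = 111.4 kcal

(a) reversed: +151.7 kcal
(b) as written: -40.3 kcal
ΔH_rxn = (-1)·(-151.7) + (1)·(-40.3) = 111.4 kcal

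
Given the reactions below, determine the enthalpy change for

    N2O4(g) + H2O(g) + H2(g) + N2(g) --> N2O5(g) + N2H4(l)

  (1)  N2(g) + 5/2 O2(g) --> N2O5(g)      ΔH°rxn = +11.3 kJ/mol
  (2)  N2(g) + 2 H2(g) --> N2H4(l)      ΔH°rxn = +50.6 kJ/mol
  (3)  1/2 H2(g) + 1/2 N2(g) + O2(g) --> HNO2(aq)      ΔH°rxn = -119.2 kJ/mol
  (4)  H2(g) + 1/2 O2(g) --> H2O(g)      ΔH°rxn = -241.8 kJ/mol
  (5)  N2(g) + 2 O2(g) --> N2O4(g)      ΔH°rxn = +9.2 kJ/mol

(1) as written (N2O5(g) already on the product side): +11.3 kJ/mol
(2) as written (N2H4(l) already on the product side): +50.6 kJ/mol
(3): not needed (HNO2(aq) appears nowhere else).
(4) reversed (H2O(g) must end up as a reactant): +241.8 kJ/mol
(5) reversed (reverse to put N2O4(g) on the reactant side): -9.2 kJ/mol
By Hess's law, ΔH°rxn = (1)·(+11.3) + (1)·(+50.6) + (-1)·(-241.8) + (-1)·(+9.2) = 294.5 kJ/mol

ΔH°rxn = 294.5 kJ/mol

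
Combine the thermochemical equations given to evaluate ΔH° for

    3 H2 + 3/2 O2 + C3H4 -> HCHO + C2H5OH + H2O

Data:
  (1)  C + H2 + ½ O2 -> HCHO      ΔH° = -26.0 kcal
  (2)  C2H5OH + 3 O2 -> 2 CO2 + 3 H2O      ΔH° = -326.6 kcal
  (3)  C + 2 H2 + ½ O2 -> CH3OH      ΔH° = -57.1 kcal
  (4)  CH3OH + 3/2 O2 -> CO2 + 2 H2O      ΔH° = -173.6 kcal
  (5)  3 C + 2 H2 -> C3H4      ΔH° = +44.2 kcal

ΔH° = -205.0 kcal

(1) as written (HCHO already on the product side): -26.0 kcal
(2) reversed (C2H5OH must end up as a product): +326.6 kcal
(3) × 2: (2)·(-57.1) = -114.2 kcal
(4) × 2: (2)·(-173.6) = -347.2 kcal
(5) reversed (C3H4 must end up as a reactant): -44.2 kcal
ΔH° = (1)·(-26.0) + (-1)·(-326.6) + (2)·(-57.1) + (2)·(-173.6) + (-1)·(+44.2) = -205.0 kcal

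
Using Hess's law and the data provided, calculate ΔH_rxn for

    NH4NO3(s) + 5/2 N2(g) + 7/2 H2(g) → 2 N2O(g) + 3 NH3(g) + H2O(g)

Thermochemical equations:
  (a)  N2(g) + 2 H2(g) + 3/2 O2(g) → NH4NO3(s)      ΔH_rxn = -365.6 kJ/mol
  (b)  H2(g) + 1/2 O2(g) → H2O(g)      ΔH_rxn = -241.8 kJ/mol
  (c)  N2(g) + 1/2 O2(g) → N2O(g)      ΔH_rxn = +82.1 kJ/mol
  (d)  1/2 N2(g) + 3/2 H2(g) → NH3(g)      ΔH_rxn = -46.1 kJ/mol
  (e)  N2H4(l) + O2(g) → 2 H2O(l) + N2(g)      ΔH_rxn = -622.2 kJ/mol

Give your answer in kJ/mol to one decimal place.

ΔH_rxn = 149.7 kJ/mol

(a) reversed (NH4NO3(s) must end up as a reactant): +365.6 kJ/mol
(b) as written (H2O(g) already on the product side): -241.8 kJ/mol
(c) × 2 (×2 to match 2 N2O(g) in the target): (2)·(+82.1) = +164.2 kJ/mol
(d) × 3 (×3 to match 3 NH3(g) in the target): (3)·(-46.1) = -138.3 kJ/mol
(e): not needed (N2H4(l) appears nowhere else).
Summing the manipulated equations, ΔH_rxn = (-1)·(-365.6) + (1)·(-241.8) + (2)·(+82.1) + (3)·(-46.1) = 149.7 kJ/mol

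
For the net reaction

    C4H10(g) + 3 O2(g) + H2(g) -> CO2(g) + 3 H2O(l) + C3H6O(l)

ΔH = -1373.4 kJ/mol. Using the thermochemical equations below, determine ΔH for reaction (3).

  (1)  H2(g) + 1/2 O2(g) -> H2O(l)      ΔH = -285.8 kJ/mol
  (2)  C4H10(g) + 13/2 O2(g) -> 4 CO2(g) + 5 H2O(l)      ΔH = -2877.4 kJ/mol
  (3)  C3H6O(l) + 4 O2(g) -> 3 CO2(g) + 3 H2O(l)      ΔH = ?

(1) as written: -285.8 kJ/mol
(2) as written: -2877.4 kJ/mol
(3) reversed: contributes −x
-1373.4 = (-285.8) + (-2877.4) − x
x = (-1373.4 − (-3163.2)) / (-1) = -1789.8 kJ/mol

ΔH = -1789.8 kJ/mol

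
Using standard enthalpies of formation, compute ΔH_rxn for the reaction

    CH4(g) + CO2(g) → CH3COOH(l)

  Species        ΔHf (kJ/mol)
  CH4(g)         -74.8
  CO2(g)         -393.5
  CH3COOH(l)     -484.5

ΔH_rxn = -16.2 kJ/mol

ΔH°rxn = Σ nΔHf°(products) − Σ nΔHf°(reactants).
Products: 1·(-484.5) = -484.5
Reactants: 1·(-74.8) + 1·(-393.5) = -468.3
ΔH_rxn = (-484.5) − (-468.3) = -16.2 kJ/mol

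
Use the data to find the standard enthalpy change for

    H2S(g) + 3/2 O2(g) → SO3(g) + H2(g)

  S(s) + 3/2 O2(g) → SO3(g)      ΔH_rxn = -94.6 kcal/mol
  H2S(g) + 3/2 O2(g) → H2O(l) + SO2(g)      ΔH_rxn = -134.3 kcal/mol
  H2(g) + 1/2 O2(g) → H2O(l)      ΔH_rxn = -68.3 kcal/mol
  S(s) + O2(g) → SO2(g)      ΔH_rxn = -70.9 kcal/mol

ΔH_rxn = -89.7 kcal/mol

equation 1 as written: -94.6 kcal/mol
equation 2 as written: -134.3 kcal/mol
equation 3 reversed: +68.3 kcal/mol
equation 4 reversed: +70.9 kcal/mol
Combining the equations, ΔH_rxn = (1)·(-94.6) + (1)·(-134.3) + (-1)·(-68.3) + (-1)·(-70.9) = -89.7 kcal/mol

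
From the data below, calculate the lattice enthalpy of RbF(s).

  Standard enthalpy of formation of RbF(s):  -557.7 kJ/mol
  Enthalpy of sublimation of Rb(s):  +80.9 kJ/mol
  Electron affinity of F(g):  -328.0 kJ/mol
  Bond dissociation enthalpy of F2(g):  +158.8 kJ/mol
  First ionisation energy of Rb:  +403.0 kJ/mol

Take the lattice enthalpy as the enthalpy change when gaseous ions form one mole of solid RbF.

U = -793.0 kJ/mol

ΔHf° = 1·ΔHsub + 1·(ΣIE) + 1/2·D(F2) + 1·EA + U
-557.7 = 1·(+80.9) + 1·(+403.0) + 1/2·(+158.8) + 1·(-328.0) + U
U = -557.7 − (+235.3) = -793.0 kJ/mol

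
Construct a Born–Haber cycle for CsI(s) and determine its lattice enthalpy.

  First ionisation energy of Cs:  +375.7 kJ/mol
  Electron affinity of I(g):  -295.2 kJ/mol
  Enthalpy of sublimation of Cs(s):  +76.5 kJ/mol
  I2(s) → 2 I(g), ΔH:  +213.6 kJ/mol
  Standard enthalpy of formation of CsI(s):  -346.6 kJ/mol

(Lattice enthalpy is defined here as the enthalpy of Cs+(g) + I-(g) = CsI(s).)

U = -610.4 kJ/mol

ΔHf° = 1·ΔHsub + 1·(ΣIE) + 1/2·D(I2) + 1·EA + U
-346.6 = 1·(+76.5) + 1·(+375.7) + 1/2·(+213.6) + 1·(-295.2) + U
U = -346.6 − (+263.8) = -610.4 kJ/mol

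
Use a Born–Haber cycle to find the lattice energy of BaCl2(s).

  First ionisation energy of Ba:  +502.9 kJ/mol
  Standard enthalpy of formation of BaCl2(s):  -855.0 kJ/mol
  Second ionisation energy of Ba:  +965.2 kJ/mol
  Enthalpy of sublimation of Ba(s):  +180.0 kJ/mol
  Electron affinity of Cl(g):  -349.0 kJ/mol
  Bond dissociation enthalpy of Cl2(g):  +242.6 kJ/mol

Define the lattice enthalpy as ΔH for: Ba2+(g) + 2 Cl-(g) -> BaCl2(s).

ΔHf° = 1·ΔHsub + 1·(ΣIE) + 1·D(Cl2) + 2·EA + U
-855.0 = 1·(+180.0) + 1·(+1468.1) + 1·(+242.6) + 2·(-349.0) + U
U = -855.0 − (+1192.7) = -2047.7 kJ/mol

U = -2047.7 kJ/mol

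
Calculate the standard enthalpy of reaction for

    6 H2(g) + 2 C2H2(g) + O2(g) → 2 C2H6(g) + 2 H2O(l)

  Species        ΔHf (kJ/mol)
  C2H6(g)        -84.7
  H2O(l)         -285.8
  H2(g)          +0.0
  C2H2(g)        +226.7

Products: 2·(-84.7) + 2·(-285.8) = -741.0
Reactants: 6·(+0.0) + 2·(+226.7) + 1·(+0.0) = +453.4
ΔH° = (-741.0) − (+453.4) = -1194.4 kJ/mol

ΔH° = -1194.4 kJ/mol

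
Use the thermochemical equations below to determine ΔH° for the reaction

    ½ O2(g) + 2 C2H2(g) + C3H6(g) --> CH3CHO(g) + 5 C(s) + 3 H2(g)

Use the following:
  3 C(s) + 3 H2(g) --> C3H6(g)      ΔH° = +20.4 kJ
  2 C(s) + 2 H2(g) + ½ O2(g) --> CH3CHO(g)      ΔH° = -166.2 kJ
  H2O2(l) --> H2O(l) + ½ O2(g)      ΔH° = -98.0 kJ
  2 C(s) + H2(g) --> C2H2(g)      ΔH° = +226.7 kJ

ΔH° = -640.0 kJ

equation 1 reversed: -20.4 kJ
equation 2 as written: -166.2 kJ
equation 3: not needed.
equation 4 reversed and × 2: (-2)·(+226.7) = -453.4 kJ
Since enthalpy is a state function, ΔH° = (-1)·(+20.4) + (1)·(-166.2) + (-2)·(+226.7) = -640.0 kJ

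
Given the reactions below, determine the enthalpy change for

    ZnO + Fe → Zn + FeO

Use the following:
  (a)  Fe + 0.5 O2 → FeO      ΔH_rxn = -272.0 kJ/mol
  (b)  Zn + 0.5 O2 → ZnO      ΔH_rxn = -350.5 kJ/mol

(a) as written: -272.0 kJ/mol
(b) reversed: +350.5 kJ/mol
By Hess's law, ΔH_rxn = (1)·(-272.0) + (-1)·(-350.5) = 78.5 kJ/mol

ΔH_rxn = 78.5 kJ/mol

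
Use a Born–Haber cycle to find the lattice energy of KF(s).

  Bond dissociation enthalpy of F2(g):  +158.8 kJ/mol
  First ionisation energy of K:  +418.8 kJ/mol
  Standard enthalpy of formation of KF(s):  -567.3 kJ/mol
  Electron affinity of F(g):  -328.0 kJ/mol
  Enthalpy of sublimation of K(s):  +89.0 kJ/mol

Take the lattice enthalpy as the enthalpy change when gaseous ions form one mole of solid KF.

U = -826.5 kJ/mol

ΔHf° = 1·ΔHsub + 1·(ΣIE) + 1/2·D(F2) + 1·EA + U
-567.3 = 1·(+89.0) + 1·(+418.8) + 1/2·(+158.8) + 1·(-328.0) + U
U = -567.3 − (+259.2) = -826.5 kJ/mol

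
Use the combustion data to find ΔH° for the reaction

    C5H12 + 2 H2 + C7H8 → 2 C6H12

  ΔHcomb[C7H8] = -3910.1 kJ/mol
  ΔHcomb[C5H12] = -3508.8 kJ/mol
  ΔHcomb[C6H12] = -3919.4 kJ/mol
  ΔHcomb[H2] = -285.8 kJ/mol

ΔH° = -151.7 kJ/mol

With combustion enthalpies, reactants minus products:
= [1·(-3508.8) + 2·(-285.8) + 1·(-3910.1)] − [2·(-3919.4)]
= -151.7 kJ/mol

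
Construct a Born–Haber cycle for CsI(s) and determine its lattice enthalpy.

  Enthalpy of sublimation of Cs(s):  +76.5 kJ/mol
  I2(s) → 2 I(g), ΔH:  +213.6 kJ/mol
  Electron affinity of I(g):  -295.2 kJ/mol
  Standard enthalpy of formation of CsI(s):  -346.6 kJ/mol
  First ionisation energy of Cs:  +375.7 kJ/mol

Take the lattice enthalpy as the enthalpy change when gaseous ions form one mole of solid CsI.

ΔHf° = 1·ΔHsub + 1·(ΣIE) + 1/2·D(I2) + 1·EA + U
-346.6 = 1·(+76.5) + 1·(+375.7) + 1/2·(+213.6) + 1·(-295.2) + U
U = -346.6 − (+263.8) = -610.4 kJ/mol

U = -610.4 kJ/mol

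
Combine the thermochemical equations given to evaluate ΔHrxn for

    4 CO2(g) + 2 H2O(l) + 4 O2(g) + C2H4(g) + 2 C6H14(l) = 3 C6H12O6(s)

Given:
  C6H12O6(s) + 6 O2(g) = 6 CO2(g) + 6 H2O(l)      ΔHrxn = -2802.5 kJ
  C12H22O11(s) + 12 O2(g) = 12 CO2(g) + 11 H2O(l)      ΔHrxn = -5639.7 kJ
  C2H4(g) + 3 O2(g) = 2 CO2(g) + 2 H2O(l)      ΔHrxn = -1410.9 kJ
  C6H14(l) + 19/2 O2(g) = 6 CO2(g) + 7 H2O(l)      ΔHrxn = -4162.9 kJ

ΔHrxn = -1329.2 kJ

equation 1 reversed and × 3: (-3)·(-2802.5) = +8407.5 kJ
equation 2: not needed.
equation 3 as written: -1410.9 kJ
equation 4 × 2: (2)·(-4162.9) = -8325.8 kJ
ΔHrxn = (+8407.5) + (-1410.9) + (-8325.8) = -1329.2 kJ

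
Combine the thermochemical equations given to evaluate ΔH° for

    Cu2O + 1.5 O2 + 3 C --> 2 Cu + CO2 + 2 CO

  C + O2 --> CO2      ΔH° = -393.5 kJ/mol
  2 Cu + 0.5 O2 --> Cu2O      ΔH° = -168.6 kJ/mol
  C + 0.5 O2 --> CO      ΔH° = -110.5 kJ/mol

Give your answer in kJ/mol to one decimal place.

ΔH° = -445.9 kJ/mol

equation 1 as written (CO2 already on the product side): -393.5 kJ/mol
equation 2 reversed (reverse to put Cu2O on the reactant side): +168.6 kJ/mol
equation 3 × 2 (×2 to match 2 CO in the target): (2)·(-110.5) = -221.0 kJ/mol
Summing the manipulated equations, ΔH° = (1)·(-393.5) + (-1)·(-168.6) + (2)·(-110.5) = -445.9 kJ/mol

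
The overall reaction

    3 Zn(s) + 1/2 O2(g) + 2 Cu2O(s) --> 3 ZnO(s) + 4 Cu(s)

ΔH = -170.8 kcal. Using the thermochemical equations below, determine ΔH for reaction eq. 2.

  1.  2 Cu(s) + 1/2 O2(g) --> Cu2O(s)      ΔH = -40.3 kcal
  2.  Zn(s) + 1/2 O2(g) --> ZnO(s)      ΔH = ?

eq. 1 reversed and × 2 (reverse to put Cu2O(s) on the reactant side; ×2 to match 2 Cu2O(s) in the target): (-2)·(-40.3) = +80.6 kcal
eq. 2 × 3 (scale by 3 for the 3 ZnO(s)): contributes 3·x
-170.8 = (+80.6) + 3·x
x = (-170.8 − (+80.6)) / (3) = -83.8 kcal

ΔH = -83.8 kcal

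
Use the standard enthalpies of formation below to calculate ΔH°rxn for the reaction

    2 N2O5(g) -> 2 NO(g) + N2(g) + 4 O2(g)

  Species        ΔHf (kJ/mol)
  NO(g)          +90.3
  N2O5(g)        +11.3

ΔH°rxn = 158.0 kJ/mol

Products: 2·(+90.3) + 1·(+0.0) + 4·(+0.0) = +180.6
Reactants: 2·(+11.3) = +22.6
ΔH°rxn = (+180.6) − (+22.6) = 158.0 kJ/mol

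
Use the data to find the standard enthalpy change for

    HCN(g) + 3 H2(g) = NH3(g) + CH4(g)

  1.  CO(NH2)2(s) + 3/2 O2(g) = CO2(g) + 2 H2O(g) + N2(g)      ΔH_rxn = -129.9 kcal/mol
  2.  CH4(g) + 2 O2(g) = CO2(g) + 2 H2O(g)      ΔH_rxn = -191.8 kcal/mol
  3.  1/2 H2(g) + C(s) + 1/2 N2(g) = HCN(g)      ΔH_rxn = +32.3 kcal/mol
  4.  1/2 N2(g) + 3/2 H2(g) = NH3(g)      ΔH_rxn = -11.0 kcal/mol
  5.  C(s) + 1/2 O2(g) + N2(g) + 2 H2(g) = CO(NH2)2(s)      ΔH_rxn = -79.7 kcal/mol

ΔH_rxn = -61.1 kcal/mol

eq. 1 as written: -129.9 kcal/mol
eq. 2 reversed: +191.8 kcal/mol
eq. 3 reversed: -32.3 kcal/mol
eq. 4 as written: -11.0 kcal/mol
eq. 5 as written: -79.7 kcal/mol
ΔH_rxn = (1)·(-129.9) + (-1)·(-191.8) + (-1)·(+32.3) + (1)·(-11.0) + (1)·(-79.7) = -61.1 kcal/mol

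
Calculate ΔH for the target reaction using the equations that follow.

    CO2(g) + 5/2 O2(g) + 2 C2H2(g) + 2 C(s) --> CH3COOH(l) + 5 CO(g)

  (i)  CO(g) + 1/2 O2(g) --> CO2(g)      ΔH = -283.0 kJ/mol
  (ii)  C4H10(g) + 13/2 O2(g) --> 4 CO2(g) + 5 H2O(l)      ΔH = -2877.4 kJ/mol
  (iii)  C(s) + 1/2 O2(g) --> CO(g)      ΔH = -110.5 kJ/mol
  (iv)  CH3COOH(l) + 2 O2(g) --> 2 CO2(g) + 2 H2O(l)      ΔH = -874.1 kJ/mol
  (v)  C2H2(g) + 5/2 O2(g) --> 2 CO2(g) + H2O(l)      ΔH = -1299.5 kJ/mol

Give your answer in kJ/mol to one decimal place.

(i) reversed and × 3: (-3)·(-283.0) = +849.0 kJ/mol
(ii): not needed.
(iii) × 2: (2)·(-110.5) = -221.0 kJ/mol
(iv) reversed: +874.1 kJ/mol
(v) × 2: (2)·(-1299.5) = -2599.0 kJ/mol
ΔH = (-3)·(-283.0) + (2)·(-110.5) + (-1)·(-874.1) + (2)·(-1299.5) = -1096.9 kJ/mol

ΔH = -1096.9 kJ/mol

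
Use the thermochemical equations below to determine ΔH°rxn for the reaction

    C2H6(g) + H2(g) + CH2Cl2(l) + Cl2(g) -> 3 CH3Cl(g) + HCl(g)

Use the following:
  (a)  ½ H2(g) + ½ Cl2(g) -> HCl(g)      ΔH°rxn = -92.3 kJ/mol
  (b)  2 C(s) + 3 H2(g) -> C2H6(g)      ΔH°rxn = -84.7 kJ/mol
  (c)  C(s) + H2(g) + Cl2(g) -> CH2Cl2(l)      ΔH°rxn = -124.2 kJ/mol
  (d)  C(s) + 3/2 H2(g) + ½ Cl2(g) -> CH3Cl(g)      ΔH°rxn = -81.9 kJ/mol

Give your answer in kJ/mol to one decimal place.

(a) as written: -92.3 kJ/mol
(b) reversed: +84.7 kJ/mol
(c) reversed: +124.2 kJ/mol
(d) × 3: (3)·(-81.9) = -245.7 kJ/mol
Since enthalpy is a state function, ΔH°rxn = (1)·(-92.3) + (-1)·(-84.7) + (-1)·(-124.2) + (3)·(-81.9) = -129.1 kJ/mol

ΔH°rxn = -129.1 kJ/mol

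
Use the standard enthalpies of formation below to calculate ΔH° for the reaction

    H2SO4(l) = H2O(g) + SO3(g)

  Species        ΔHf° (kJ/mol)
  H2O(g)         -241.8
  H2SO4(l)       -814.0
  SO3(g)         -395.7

Products: 1·(-241.8) + 1·(-395.7) = -637.5
Reactants: 1·(-814.0) = -814.0
ΔH° = (-637.5) − (-814.0) = 176.5 kJ/mol

ΔH° = 176.5 kJ/mol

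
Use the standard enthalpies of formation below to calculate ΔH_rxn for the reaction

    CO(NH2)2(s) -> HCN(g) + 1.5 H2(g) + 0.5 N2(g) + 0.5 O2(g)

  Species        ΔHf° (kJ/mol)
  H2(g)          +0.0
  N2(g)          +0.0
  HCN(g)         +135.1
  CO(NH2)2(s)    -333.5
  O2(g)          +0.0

ΔH_rxn = 468.6 kJ/mol

Products: 1·(+135.1) + 3/2·(+0.0) + 1/2·(+0.0) + 1/2·(+0.0) = +135.1
Reactants: 1·(-333.5) = -333.5
ΔH_rxn = (+135.1) − (-333.5) = 468.6 kJ/mol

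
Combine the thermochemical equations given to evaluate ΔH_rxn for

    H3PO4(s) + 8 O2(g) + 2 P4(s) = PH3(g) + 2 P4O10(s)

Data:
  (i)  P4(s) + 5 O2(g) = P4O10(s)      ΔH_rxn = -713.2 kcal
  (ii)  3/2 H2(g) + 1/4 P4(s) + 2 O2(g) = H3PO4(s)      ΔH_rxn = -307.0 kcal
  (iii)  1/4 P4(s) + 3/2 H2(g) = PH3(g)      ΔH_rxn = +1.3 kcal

ΔH_rxn = -1118.1 kcal

(i) × 2: (2)·(-713.2) = -1426.4 kcal
(ii) reversed: +307.0 kcal
(iii) as written: +1.3 kcal
Combining the equations, ΔH_rxn = (2)·(-713.2) + (-1)·(-307.0) + (1)·(+1.3) = -1118.1 kcal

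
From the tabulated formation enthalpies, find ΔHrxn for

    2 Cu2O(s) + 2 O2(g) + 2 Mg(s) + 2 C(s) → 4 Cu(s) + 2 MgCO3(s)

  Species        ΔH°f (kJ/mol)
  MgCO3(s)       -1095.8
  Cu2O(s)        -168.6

ΔHrxn = -1854.4 kJ/mol

ΔH°rxn = Σ nΔHf°(products) − Σ nΔHf°(reactants).
Products: 4·(+0.0) + 2·(-1095.8) = -2191.6
Reactants: 2·(-168.6) + 2·(+0.0) + 2·(+0.0) + 2·(+0.0) = -337.2
ΔHrxn = (-2191.6) − (-337.2) = -1854.4 kJ/mol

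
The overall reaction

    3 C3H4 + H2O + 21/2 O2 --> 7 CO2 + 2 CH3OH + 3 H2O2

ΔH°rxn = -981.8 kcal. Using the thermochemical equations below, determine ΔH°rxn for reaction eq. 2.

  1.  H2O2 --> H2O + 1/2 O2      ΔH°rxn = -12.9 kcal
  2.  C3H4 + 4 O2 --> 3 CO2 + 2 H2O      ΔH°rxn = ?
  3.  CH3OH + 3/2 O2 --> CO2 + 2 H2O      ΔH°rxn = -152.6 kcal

eq. 1 reversed and × 3: (-3)·(-12.9) = +38.7 kcal
eq. 2 × 3: contributes 3·x
eq. 3 reversed and × 2: (-2)·(-152.6) = +305.2 kcal
-981.8 = (+38.7) + (+305.2) + 3·x
x = (-981.8 − (+343.9)) / (3) = -441.9 kcal

ΔH°rxn = -441.9 kcal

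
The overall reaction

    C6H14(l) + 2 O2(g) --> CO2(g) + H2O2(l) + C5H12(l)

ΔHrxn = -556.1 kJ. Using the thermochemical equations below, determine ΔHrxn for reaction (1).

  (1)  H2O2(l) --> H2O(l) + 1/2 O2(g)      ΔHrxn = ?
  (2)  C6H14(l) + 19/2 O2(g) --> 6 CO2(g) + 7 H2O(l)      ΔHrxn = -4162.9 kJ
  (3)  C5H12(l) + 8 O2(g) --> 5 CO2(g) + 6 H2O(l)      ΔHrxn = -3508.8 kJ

ΔHrxn = -98.0 kJ

(1) reversed (H2O2(l) must end up as a product): contributes −x
(2) as written (C6H14(l) already on the reactant side): -4162.9 kJ
(3) reversed (reverse to put C5H12(l) on the product side): +3508.8 kJ
-556.1 = (-4162.9) + (+3508.8) − x
x = (-556.1 − (-654.1)) / (-1) = -98.0 kJ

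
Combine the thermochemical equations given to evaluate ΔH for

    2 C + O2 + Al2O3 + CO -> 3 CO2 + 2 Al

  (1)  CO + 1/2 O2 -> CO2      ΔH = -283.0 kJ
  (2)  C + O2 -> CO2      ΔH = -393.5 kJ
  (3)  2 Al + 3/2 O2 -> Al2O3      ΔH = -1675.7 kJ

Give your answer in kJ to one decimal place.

ΔH = 605.7 kJ

(1) as written: -283.0 kJ
(2) × 2: (2)·(-393.5) = -787.0 kJ
(3) reversed: +1675.7 kJ
ΔH = (-283.0) + (-787.0) + (+1675.7) = 605.7 kJ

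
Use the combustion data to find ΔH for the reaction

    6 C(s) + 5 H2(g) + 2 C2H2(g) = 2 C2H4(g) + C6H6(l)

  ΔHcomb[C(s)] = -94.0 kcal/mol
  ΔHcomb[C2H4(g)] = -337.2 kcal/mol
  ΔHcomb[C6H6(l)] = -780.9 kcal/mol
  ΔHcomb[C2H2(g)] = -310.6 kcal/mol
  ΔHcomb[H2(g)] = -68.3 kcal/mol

With combustion enthalpies, reactants minus products:
= [6·(-94.0) + 5·(-68.3) + 2·(-310.6)] − [2·(-337.2) + 1·(-780.9)]
= -71.4 kcal/mol

ΔH = -71.4 kcal/mol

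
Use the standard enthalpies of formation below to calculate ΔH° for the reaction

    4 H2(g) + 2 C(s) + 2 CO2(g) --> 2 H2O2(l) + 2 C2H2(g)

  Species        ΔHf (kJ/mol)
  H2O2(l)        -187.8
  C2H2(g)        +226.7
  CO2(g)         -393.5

ΔH° = 864.8 kJ/mol

Products: 2·(-187.8) + 2·(+226.7) = +77.8
Reactants: 4·(+0.0) + 2·(+0.0) + 2·(-393.5) = -787.0
ΔH° = (+77.8) − (-787.0) = 864.8 kJ/mol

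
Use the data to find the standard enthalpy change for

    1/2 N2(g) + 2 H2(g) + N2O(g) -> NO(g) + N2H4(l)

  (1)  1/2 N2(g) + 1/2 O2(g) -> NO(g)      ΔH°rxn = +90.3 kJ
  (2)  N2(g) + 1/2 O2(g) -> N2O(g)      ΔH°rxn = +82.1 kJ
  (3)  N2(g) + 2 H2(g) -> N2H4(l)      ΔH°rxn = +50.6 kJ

ΔH°rxn = 58.8 kJ

(1) as written: +90.3 kJ
(2) reversed: -82.1 kJ
(3) as written: +50.6 kJ
ΔH°rxn = (+90.3) + (-82.1) + (+50.6) = 58.8 kJ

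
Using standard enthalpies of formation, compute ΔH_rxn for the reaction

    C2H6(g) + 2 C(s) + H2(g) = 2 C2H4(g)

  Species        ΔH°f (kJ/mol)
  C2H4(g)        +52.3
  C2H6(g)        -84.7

ΔH_rxn = 189.3 kJ/mol

Products: 2·(+52.3) = +104.6
Reactants: 1·(-84.7) + 2·(+0.0) + 1·(+0.0) = -84.7
ΔH_rxn = (+104.6) − (-84.7) = 189.3 kJ/mol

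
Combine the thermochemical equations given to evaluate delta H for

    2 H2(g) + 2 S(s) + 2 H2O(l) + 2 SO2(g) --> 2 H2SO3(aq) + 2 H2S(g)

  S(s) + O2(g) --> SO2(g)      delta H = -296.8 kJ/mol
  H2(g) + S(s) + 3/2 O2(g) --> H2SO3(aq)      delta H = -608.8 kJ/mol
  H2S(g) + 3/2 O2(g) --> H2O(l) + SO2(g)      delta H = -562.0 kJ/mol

equation 1: not needed.
equation 2 × 2: (2)·(-608.8) = -1217.6 kJ/mol
equation 3 reversed and × 2: (-2)·(-562.0) = +1124.0 kJ/mol
Summing the manipulated equations, delta H = (-1217.6) + (+1124.0) = -93.6 kJ/mol

delta H = -93.6 kJ/mol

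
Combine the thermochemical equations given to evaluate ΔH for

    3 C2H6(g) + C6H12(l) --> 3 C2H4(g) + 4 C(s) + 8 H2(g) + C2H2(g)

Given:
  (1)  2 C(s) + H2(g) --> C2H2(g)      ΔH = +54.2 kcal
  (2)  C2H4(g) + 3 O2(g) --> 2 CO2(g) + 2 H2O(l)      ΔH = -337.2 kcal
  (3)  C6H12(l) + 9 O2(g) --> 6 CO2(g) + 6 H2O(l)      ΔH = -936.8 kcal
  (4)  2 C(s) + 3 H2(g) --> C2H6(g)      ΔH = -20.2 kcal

ΔH = 189.6 kcal

(1) as written: +54.2 kcal
(2) reversed and × 3: (-3)·(-337.2) = +1011.6 kcal
(3) as written: -936.8 kcal
(4) reversed and × 3: (-3)·(-20.2) = +60.6 kcal
Summing the manipulated equations, ΔH = (+54.2) + (+1011.6) + (-936.8) + (+60.6) = 189.6 kcal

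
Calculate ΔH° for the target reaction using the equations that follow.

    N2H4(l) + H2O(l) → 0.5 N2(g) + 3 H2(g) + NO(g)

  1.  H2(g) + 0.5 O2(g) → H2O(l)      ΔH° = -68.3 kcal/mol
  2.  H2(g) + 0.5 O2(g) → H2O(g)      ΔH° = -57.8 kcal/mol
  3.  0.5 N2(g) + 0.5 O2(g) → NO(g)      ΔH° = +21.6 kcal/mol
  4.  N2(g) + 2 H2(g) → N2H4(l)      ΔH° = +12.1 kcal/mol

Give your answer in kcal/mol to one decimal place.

eq. 1 reversed (reverse to put H2O(l) on the reactant side): +68.3 kcal/mol
eq. 2: not needed (H2O(g) appears nowhere else).
eq. 3 as written (NO(g) already on the product side): +21.6 kcal/mol
eq. 4 reversed (reverse to put N2H4(l) on the reactant side): -12.1 kcal/mol
ΔH° = (+68.3) + (+21.6) + (-12.1) = 77.8 kcal/mol

ΔH° = 77.8 kcal/mol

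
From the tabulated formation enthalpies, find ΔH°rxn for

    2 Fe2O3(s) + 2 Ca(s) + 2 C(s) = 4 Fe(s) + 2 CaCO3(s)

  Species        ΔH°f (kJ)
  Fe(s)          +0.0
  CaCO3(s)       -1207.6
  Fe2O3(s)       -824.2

Products: 4·(+0.0) + 2·(-1207.6) = -2415.2
Reactants: 2·(-824.2) + 2·(+0.0) + 2·(+0.0) = -1648.4
ΔH°rxn = (-2415.2) − (-1648.4) = -766.8 kJ

ΔH°rxn = -766.8 kJ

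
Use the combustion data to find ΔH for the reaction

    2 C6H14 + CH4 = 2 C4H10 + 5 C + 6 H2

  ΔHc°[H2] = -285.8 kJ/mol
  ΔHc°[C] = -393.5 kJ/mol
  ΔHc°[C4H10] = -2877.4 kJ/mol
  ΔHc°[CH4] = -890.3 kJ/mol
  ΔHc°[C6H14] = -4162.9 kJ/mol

ΔH = 221.0 kJ/mol

Using ΔH = Σ nΔHc°(reactants) − Σ nΔHc°(products):
= [2·(-4162.9) + 1·(-890.3)] − [2·(-2877.4) + 5·(-393.5) + 6·(-285.8)]
= 221.0 kJ/mol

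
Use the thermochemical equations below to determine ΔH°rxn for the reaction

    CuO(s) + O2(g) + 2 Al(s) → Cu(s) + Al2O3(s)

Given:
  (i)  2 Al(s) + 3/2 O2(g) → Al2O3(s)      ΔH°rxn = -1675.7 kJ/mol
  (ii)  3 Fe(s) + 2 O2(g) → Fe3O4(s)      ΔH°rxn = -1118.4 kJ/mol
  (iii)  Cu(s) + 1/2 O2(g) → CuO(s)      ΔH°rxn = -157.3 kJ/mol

(i) as written: -1675.7 kJ/mol
(ii): not needed.
(iii) reversed: +157.3 kJ/mol
Since enthalpy is a state function, ΔH°rxn = (1)·(-1675.7) + (-1)·(-157.3) = -1518.4 kJ/mol

ΔH°rxn = -1518.4 kJ/mol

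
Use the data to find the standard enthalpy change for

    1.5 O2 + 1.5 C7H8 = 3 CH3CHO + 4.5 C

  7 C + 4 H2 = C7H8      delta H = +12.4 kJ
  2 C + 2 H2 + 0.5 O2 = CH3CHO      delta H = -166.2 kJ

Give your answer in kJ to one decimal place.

delta H = -517.2 kJ

equation 1 reversed and × 3/2: (-3/2)·(+12.4) = -18.6 kJ
equation 2 × 3: (3)·(-166.2) = -498.6 kJ
delta H = (-3/2)·(+12.4) + (3)·(-166.2) = -517.2 kJ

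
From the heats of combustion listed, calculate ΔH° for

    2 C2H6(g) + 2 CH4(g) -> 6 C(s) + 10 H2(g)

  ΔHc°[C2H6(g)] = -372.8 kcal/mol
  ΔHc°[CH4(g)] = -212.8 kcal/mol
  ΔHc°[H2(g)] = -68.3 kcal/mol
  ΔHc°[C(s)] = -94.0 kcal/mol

With combustion enthalpies, reactants minus products:
= [2·(-372.8) + 2·(-212.8)] − [6·(-94.0) + 10·(-68.3)]
= 75.8 kcal/mol

ΔH° = 75.8 kcal/mol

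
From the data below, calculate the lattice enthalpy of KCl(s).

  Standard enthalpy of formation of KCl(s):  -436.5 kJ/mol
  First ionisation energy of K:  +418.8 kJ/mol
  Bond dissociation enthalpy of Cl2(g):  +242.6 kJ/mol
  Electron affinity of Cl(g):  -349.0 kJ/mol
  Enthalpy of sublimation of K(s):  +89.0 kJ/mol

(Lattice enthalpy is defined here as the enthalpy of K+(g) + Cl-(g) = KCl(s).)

U = -716.6 kJ/mol

ΔHf° = 1·ΔHsub + 1·(ΣIE) + 1/2·D(Cl2) + 1·EA + U
-436.5 = 1·(+89.0) + 1·(+418.8) + 1/2·(+242.6) + 1·(-349.0) + U
U = -436.5 − (+280.1) = -716.6 kJ/mol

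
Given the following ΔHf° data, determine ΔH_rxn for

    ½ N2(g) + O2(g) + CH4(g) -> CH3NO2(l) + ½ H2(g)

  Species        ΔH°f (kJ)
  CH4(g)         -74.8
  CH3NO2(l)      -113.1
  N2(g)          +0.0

ΔH°rxn = Σ nΔHf°(products) − Σ nΔHf°(reactants).
Products: 1·(-113.1) + 1/2·(+0.0) = -113.1
Reactants: 1/2·(+0.0) + 1·(+0.0) + 1·(-74.8) = -74.8
ΔH_rxn = (-113.1) − (-74.8) = -38.3 kJ

ΔH_rxn = -38.3 kJ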